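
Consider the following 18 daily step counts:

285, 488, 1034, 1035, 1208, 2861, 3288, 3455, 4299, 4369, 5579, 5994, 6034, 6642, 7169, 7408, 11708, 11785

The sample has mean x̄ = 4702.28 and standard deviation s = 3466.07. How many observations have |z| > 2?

Cutoffs: x̄ ± 2s = [-2229.86, 11634.42].
Outside the cutoffs: 11708, 11785.

2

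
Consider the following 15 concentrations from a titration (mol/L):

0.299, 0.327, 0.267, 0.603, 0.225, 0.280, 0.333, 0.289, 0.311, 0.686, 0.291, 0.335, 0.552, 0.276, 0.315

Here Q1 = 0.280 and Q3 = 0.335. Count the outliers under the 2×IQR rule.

3

IQR = 0.055; fences at 0.280 − 0.110 = 0.170 and 0.335 + 0.110 = 0.445.
Outside the cutoffs: 0.552, 0.603, 0.686.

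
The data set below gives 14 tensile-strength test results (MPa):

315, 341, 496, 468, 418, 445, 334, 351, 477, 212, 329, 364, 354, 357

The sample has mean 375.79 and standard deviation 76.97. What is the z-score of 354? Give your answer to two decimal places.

z = (354 − 375.79) / 76.97 = -0.28.

-0.28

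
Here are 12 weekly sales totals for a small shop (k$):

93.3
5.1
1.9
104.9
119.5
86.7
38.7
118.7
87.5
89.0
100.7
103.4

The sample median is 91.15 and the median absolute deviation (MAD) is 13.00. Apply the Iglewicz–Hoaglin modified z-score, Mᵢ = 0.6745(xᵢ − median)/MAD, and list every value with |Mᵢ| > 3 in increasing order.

1.9, 5.1

|Mᵢ| > 3 ⇔ |xᵢ − 91.15| > 3·13.00/0.6745 = 57.82.
So outliers lie outside [33.33, 148.97].
1.9: M = -4.63 → outlier.
5.1: M = -4.46 → outlier.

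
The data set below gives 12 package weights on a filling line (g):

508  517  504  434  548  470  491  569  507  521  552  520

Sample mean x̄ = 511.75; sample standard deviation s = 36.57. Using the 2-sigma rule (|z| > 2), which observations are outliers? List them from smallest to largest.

434

Cutoffs at x̄ ± 2s: 511.75 ± 2·36.57 = [438.61, 584.89].
434: z = -2.13, |z| > 2 → outlier.
Every other value lies within [438.61, 584.89].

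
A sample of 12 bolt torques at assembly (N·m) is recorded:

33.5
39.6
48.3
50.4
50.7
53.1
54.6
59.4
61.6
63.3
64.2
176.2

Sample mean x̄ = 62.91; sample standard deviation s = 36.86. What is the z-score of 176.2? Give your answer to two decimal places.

z = (176.2 − 62.91) / 36.86 = 3.07.

3.07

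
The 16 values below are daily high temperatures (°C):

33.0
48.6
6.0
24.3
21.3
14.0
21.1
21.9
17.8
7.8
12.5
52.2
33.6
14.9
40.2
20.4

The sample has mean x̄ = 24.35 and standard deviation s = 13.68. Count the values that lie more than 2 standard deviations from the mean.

1

Cutoffs: x̄ ± 2s = [-3.01, 51.71].
Outside the cutoffs: 52.2.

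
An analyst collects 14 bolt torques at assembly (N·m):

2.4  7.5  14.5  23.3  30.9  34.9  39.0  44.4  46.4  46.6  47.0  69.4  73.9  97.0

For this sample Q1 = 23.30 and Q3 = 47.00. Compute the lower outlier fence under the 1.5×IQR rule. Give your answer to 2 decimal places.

IQR = Q3 − Q1 = 47.00 − 23.30 = 23.70.
Lower fence = Q1 − 1.5·IQR = 23.30 − 35.55 = -12.25.
Upper fence = Q3 + 1.5·IQR = 47.00 + 35.55 = 82.55.

-12.25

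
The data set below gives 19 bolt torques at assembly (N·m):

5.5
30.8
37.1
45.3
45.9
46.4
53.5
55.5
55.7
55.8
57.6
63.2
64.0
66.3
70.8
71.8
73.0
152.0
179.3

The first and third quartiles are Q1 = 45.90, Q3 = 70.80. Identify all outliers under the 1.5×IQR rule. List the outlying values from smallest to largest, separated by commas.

5.5, 152.0, 179.3

IQR = Q3 − Q1 = 70.80 − 45.90 = 24.90.
Lower fence = Q1 − 1.5·IQR = 45.90 − 37.35 = 8.55.
Upper fence = Q3 + 1.5·IQR = 70.80 + 37.35 = 108.15.
5.5 < 8.55 → outlier.
152.0 > 108.15 → outlier.
179.3 > 108.15 → outlier.
All remaining values lie within [8.55, 108.15].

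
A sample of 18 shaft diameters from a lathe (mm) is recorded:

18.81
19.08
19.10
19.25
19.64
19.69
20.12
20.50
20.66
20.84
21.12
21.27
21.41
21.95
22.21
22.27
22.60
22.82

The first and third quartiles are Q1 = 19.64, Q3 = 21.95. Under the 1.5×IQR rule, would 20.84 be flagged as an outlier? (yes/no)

IQR = Q3 − Q1 = 21.95 − 19.64 = 2.31.
Lower fence = Q1 − 1.5·IQR = 19.64 − 3.465 = 16.175.
Upper fence = Q3 + 1.5·IQR = 21.95 + 3.465 = 25.415.
20.84 lies within [16.175, 25.415].

no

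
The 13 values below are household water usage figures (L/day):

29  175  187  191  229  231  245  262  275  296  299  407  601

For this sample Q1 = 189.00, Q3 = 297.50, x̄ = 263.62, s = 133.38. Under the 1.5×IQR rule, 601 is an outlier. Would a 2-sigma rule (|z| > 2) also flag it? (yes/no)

z = (601 − 263.62) / 133.38 = 2.53.
|z| = 2.53 > 2.

yes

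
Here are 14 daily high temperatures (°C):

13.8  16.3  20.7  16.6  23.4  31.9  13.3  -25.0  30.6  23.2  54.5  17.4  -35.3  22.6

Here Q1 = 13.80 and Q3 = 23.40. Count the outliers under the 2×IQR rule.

IQR = 9.60; fences at 13.80 − 19.20 = -5.40 and 23.40 + 19.20 = 42.60.
Outside the cutoffs: -35.3, -25.0, 54.5.

3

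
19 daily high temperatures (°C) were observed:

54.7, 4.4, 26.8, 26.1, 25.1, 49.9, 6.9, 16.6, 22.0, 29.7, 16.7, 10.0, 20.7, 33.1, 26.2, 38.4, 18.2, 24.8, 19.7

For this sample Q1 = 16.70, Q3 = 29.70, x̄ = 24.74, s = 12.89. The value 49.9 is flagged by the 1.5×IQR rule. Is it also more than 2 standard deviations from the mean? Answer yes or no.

no

z = (49.9 − 24.74) / 12.89 = 1.95.
|z| = 1.95 ≤ 2.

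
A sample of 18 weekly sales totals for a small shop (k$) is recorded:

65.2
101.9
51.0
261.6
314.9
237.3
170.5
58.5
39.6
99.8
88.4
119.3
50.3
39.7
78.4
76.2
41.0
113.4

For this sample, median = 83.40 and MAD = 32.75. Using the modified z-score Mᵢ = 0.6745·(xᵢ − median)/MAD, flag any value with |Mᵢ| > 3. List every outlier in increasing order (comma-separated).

237.3, 261.6, 314.9

|Mᵢ| > 3 ⇔ |xᵢ − 83.40| > 3·32.75/0.6745 = 145.66.
So outliers lie outside [-62.26, 229.06].
237.3: M = 3.17 → outlier.
261.6: M = 3.67 → outlier.
314.9: M = 4.77 → outlier.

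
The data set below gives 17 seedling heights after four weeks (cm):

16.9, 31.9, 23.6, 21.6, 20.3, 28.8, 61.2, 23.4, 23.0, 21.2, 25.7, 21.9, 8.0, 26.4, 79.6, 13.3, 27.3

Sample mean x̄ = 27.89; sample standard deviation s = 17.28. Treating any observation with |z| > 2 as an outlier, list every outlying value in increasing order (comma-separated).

79.6

Cutoffs at x̄ ± 2s: 27.89 ± 2·17.28 = [-6.67, 62.45].
79.6: z = 2.99, |z| > 2 → outlier.
Every other value lies within [-6.67, 62.45].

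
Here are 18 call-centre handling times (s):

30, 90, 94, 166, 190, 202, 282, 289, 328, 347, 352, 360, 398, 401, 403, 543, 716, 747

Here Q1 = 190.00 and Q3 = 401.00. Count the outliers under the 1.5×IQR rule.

1

IQR = 211.00; fences at 190.00 − 316.50 = -126.50 and 401.00 + 316.50 = 717.50.
Outside the cutoffs: 747.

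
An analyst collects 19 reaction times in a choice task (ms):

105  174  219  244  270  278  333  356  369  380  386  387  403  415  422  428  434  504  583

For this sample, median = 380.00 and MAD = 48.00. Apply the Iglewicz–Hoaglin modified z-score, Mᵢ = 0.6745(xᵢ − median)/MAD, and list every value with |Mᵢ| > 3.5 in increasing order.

105

|Mᵢ| > 3.5 ⇔ |xᵢ − 380.00| > 3.5·48.00/0.6745 = 249.07.
So outliers lie outside [130.93, 629.07].
105: M = -3.86 → outlier.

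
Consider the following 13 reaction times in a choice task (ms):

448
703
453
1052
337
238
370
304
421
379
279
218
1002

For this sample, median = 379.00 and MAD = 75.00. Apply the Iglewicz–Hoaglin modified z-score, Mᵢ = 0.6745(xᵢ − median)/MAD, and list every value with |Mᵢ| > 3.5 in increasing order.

|Mᵢ| > 3.5 ⇔ |xᵢ − 379.00| > 3.5·75.00/0.6745 = 389.18.
So outliers lie outside [-10.18, 768.18].
1002: M = 5.60 → outlier.
1052: M = 6.05 → outlier.

1002, 1052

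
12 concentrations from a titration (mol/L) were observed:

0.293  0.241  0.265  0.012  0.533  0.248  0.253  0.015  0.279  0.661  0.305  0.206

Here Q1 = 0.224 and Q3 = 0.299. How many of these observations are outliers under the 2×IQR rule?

4

IQR = 0.075; fences at 0.224 − 0.150 = 0.074 and 0.299 + 0.150 = 0.449.
Outside the cutoffs: 0.012, 0.015, 0.533, 0.661.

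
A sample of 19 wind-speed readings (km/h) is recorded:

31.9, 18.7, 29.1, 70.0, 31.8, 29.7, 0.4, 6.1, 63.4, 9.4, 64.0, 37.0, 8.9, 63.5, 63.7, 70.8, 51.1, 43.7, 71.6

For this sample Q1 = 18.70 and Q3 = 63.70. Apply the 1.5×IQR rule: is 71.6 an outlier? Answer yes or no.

IQR = Q3 − Q1 = 63.70 − 18.70 = 45.00.
Lower fence = Q1 − 1.5·IQR = 18.70 − 67.50 = -48.80.
Upper fence = Q3 + 1.5·IQR = 63.70 + 67.50 = 131.20.
71.6 lies within [-48.80, 131.20].

no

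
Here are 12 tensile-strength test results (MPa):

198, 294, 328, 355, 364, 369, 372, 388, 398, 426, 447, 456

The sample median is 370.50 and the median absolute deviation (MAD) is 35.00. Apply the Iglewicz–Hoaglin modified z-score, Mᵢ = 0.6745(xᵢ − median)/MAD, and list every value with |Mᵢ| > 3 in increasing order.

198

|Mᵢ| > 3 ⇔ |xᵢ − 370.50| > 3·35.00/0.6745 = 155.67.
So outliers lie outside [214.83, 526.17].
198: M = -3.32 → outlier.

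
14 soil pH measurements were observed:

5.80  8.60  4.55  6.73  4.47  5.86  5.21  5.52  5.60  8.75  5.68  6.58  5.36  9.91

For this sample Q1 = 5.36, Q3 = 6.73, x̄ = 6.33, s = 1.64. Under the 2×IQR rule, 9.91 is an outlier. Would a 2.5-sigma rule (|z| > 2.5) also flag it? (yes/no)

z = (9.91 − 6.33) / 1.64 = 2.18.
|z| = 2.18 ≤ 2.5.

no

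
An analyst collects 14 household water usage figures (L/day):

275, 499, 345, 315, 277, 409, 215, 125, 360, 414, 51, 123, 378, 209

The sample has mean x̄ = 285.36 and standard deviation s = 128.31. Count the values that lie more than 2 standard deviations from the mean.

0

Cutoffs: x̄ ± 2s = [28.74, 541.98].
Every value lies within the cutoffs.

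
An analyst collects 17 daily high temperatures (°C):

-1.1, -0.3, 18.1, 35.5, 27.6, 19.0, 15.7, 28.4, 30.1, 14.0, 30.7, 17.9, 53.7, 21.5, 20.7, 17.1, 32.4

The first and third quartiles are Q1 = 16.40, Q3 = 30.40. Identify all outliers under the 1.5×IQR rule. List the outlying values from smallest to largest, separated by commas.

53.7

IQR = Q3 − Q1 = 30.40 − 16.40 = 14.00.
Lower fence = Q1 − 1.5·IQR = 16.40 − 21.00 = -4.60.
Upper fence = Q3 + 1.5·IQR = 30.40 + 21.00 = 51.40.
53.7 > 51.40 → outlier.
All remaining values lie within [-4.60, 51.40].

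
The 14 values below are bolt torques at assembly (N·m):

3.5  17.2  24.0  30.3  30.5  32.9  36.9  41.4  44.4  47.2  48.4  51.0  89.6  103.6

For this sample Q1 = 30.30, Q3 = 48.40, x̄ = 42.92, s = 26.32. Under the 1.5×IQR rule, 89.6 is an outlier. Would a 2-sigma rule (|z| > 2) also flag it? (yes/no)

no

z = (89.6 − 42.92) / 26.32 = 1.77.
|z| = 1.77 ≤ 2.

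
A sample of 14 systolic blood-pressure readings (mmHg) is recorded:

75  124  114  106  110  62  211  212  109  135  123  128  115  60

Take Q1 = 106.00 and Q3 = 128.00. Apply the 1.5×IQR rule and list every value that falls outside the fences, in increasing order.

60, 62, 211, 212

IQR = Q3 − Q1 = 128.00 − 106.00 = 22.00.
Lower fence = Q1 − 1.5·IQR = 106.00 − 33.00 = 73.00.
Upper fence = Q3 + 1.5·IQR = 128.00 + 33.00 = 161.00.
60 < 73.00 → outlier.
62 < 73.00 → outlier.
211 > 161.00 → outlier.
212 > 161.00 → outlier.
All remaining values lie within [73.00, 161.00].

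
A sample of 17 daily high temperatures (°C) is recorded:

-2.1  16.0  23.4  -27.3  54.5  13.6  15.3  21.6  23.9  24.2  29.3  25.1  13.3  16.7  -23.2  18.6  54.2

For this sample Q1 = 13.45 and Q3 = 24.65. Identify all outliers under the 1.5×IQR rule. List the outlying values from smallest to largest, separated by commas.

-27.3, -23.2, 54.2, 54.5

IQR = Q3 − Q1 = 24.65 − 13.45 = 11.20.
Lower fence = Q1 − 1.5·IQR = 13.45 − 16.80 = -3.35.
Upper fence = Q3 + 1.5·IQR = 24.65 + 16.80 = 41.45.
-27.3 < -3.35 → outlier.
-23.2 < -3.35 → outlier.
54.2 > 41.45 → outlier.
54.5 > 41.45 → outlier.
All remaining values lie within [-3.35, 41.45].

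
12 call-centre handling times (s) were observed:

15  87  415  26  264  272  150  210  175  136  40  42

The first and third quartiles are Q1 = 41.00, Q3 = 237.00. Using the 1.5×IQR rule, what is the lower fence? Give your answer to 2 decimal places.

IQR = Q3 − Q1 = 237.00 − 41.00 = 196.00.
Lower fence = Q1 − 1.5·IQR = 41.00 − 294.00 = -253.00.
Upper fence = Q3 + 1.5·IQR = 237.00 + 294.00 = 531.00.

-253.00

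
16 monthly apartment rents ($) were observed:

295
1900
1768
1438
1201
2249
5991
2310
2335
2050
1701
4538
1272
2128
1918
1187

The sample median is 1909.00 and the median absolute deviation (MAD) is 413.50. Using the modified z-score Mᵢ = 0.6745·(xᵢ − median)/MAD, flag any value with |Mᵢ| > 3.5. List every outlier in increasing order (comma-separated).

4538, 5991

|Mᵢ| > 3.5 ⇔ |xᵢ − 1909.00| > 3.5·413.50/0.6745 = 2145.66.
So outliers lie outside [-236.66, 4054.66].
4538: M = 4.29 → outlier.
5991: M = 6.66 → outlier.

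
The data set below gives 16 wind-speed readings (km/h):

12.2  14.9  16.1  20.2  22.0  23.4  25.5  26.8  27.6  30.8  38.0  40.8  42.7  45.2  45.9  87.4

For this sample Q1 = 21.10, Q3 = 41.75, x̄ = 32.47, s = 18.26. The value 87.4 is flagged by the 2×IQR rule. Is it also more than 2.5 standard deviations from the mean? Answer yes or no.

yes

z = (87.4 − 32.47) / 18.26 = 3.01.
|z| = 3.01 > 2.5.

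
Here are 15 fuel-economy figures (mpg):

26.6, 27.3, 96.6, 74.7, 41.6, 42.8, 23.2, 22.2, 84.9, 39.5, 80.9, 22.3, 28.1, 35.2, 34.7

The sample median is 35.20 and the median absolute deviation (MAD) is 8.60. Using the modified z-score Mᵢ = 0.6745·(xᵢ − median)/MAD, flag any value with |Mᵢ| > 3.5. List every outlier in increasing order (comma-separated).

|Mᵢ| > 3.5 ⇔ |xᵢ − 35.20| > 3.5·8.60/0.6745 = 44.63.
So outliers lie outside [-9.43, 79.83].
80.9: M = 3.58 → outlier.
84.9: M = 3.90 → outlier.
96.6: M = 4.82 → outlier.

80.9, 84.9, 96.6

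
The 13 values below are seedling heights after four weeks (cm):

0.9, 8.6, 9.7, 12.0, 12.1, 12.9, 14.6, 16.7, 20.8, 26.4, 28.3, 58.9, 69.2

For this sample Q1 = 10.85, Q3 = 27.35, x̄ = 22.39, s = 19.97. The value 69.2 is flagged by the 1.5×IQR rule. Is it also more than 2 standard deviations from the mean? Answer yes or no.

yes

z = (69.2 − 22.39) / 19.97 = 2.34.
|z| = 2.34 > 2.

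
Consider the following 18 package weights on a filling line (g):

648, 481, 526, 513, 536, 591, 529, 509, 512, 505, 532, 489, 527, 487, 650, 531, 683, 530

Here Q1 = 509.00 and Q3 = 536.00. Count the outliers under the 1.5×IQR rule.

4

IQR = 27.00; fences at 509.00 − 40.50 = 468.50 and 536.00 + 40.50 = 576.50.
Outside the cutoffs: 591, 648, 650, 683.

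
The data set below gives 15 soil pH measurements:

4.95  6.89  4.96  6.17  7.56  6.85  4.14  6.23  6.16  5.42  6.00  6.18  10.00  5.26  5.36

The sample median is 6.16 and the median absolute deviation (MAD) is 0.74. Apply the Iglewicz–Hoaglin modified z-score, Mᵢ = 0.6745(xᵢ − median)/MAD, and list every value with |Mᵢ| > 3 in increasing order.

|Mᵢ| > 3 ⇔ |xᵢ − 6.16| > 3·0.74/0.6745 = 3.29.
So outliers lie outside [2.87, 9.45].
10.00: M = 3.50 → outlier.

10.00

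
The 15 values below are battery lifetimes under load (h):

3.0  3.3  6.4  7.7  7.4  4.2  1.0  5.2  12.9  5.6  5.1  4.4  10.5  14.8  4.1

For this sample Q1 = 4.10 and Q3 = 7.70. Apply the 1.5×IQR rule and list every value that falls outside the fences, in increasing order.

14.8

IQR = Q3 − Q1 = 7.70 − 4.10 = 3.60.
Lower fence = Q1 − 1.5·IQR = 4.10 − 5.40 = -1.30.
Upper fence = Q3 + 1.5·IQR = 7.70 + 5.40 = 13.10.
14.8 > 13.10 → outlier.
All remaining values lie within [-1.30, 13.10].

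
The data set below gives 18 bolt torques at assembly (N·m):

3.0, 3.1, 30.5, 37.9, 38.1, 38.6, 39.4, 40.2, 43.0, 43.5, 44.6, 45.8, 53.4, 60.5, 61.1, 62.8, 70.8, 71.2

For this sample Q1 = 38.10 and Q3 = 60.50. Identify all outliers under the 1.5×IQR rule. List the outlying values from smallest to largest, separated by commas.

IQR = Q3 − Q1 = 60.50 − 38.10 = 22.40.
Lower fence = Q1 − 1.5·IQR = 38.10 − 33.60 = 4.50.
Upper fence = Q3 + 1.5·IQR = 60.50 + 33.60 = 94.10.
3.0 < 4.50 → outlier.
3.1 < 4.50 → outlier.
All remaining values lie within [4.50, 94.10].

3.0, 3.1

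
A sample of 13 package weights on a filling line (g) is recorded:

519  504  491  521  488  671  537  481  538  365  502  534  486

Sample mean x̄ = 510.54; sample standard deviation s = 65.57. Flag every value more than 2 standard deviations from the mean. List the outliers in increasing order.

Cutoffs at x̄ ± 2s: 510.54 ± 2·65.57 = [379.40, 641.68].
365: z = -2.22, |z| > 2 → outlier.
671: z = 2.45, |z| > 2 → outlier.
Every other value lies within [379.40, 641.68].

365, 671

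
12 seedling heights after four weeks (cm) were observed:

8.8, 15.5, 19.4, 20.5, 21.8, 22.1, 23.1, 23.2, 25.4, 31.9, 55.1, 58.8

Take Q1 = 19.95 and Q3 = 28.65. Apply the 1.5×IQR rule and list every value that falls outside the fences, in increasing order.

IQR = Q3 − Q1 = 28.65 − 19.95 = 8.70.
Lower fence = Q1 − 1.5·IQR = 19.95 − 13.05 = 6.90.
Upper fence = Q3 + 1.5·IQR = 28.65 + 13.05 = 41.70.
55.1 > 41.70 → outlier.
58.8 > 41.70 → outlier.
All remaining values lie within [6.90, 41.70].

55.1, 58.8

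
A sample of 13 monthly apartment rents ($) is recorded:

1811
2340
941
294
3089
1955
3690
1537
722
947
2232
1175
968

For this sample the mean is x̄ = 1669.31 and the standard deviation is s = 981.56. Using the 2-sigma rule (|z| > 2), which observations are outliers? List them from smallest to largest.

3690

Cutoffs at x̄ ± 2s: 1669.31 ± 2·981.56 = [-293.81, 3632.43].
3690: z = 2.06, |z| > 2 → outlier.
Every other value lies within [-293.81, 3632.43].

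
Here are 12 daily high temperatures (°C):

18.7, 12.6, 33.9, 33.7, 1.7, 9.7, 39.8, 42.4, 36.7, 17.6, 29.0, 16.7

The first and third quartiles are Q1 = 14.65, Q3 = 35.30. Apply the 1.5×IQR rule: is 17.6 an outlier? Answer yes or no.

no

IQR = Q3 − Q1 = 35.30 − 14.65 = 20.65.
Lower fence = Q1 − 1.5·IQR = 14.65 − 30.975 = -16.325.
Upper fence = Q3 + 1.5·IQR = 35.30 + 30.975 = 66.275.
17.6 lies within [-16.325, 66.275].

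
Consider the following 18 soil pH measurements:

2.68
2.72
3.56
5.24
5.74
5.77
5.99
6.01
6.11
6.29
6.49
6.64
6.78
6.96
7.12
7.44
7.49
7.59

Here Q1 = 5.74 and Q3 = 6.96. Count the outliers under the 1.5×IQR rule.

3

IQR = 1.22; fences at 5.74 − 1.83 = 3.91 and 6.96 + 1.83 = 8.79.
Outside the cutoffs: 2.68, 2.72, 3.56.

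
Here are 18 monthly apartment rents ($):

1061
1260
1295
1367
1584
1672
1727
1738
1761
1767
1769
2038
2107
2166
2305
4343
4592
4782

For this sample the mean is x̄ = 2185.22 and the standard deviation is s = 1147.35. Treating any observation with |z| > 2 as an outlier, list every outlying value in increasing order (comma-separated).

4592, 4782

Cutoffs at x̄ ± 2s: 2185.22 ± 2·1147.35 = [-109.48, 4479.92].
4592: z = 2.10, |z| > 2 → outlier.
4782: z = 2.26, |z| > 2 → outlier.
Every other value lies within [-109.48, 4479.92].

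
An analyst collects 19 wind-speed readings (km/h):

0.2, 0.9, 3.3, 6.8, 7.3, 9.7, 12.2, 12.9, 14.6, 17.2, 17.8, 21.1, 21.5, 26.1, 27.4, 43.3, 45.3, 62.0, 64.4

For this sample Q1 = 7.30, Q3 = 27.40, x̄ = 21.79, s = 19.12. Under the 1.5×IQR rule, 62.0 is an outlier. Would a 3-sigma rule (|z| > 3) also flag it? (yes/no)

no

z = (62.0 − 21.79) / 19.12 = 2.10.
|z| = 2.10 ≤ 3.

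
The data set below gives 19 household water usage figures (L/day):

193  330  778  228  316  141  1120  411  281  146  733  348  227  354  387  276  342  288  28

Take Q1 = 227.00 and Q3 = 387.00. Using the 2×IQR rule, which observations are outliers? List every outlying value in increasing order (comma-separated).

IQR = Q3 − Q1 = 387.00 − 227.00 = 160.00.
Lower fence = Q1 − 2·IQR = 227.00 − 320.00 = -93.00.
Upper fence = Q3 + 2·IQR = 387.00 + 320.00 = 707.00.
733 > 707.00 → outlier.
778 > 707.00 → outlier.
1120 > 707.00 → outlier.
All remaining values lie within [-93.00, 707.00].

733, 778, 1120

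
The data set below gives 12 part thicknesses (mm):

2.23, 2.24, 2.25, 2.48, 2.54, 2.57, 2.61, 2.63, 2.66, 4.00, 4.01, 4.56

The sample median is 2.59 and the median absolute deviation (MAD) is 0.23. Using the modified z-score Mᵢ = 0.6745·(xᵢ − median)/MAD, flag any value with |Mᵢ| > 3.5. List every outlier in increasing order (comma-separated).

4.00, 4.01, 4.56

|Mᵢ| > 3.5 ⇔ |xᵢ − 2.59| > 3.5·0.23/0.6745 = 1.19.
So outliers lie outside [1.40, 3.78].
4.00: M = 4.13 → outlier.
4.01: M = 4.16 → outlier.
4.56: M = 5.78 → outlier.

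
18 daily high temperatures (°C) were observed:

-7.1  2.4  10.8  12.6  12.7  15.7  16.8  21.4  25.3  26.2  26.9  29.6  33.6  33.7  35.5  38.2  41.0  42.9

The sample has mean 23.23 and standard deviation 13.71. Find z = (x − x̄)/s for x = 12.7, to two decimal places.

-0.77

z = (12.7 − 23.23) / 13.71 = -0.77.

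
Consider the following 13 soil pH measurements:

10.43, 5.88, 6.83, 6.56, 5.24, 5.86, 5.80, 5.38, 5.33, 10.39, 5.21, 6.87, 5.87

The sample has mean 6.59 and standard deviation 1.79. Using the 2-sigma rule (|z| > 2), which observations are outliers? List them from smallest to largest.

10.39, 10.43

Cutoffs at x̄ ± 2s: 6.59 ± 2·1.79 = [3.01, 10.17].
10.39: z = 2.12, |z| > 2 → outlier.
10.43: z = 2.15, |z| > 2 → outlier.
Every other value lies within [3.01, 10.17].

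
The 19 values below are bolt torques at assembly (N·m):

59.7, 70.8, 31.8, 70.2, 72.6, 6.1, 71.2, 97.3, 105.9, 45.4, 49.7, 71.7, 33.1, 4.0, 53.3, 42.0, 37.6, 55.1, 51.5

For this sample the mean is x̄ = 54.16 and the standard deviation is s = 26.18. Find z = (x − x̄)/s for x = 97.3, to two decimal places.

z = (97.3 − 54.16) / 26.18 = 1.65.

1.65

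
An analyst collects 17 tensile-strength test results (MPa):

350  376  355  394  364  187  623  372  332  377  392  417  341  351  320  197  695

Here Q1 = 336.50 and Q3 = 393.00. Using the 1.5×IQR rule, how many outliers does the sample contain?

IQR = 56.50; fences at 336.50 − 84.75 = 251.75 and 393.00 + 84.75 = 477.75.
Outside the cutoffs: 187, 197, 623, 695.

4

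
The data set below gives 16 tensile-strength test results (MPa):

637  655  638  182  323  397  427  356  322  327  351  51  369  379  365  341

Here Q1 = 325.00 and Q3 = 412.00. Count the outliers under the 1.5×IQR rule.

IQR = 87.00; fences at 325.00 − 130.50 = 194.50 and 412.00 + 130.50 = 542.50.
Outside the cutoffs: 51, 182, 637, 638, 655.

5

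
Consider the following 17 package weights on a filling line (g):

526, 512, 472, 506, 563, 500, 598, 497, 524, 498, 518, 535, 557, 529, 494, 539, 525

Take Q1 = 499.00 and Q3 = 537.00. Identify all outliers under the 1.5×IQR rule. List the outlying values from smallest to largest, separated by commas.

598

IQR = Q3 − Q1 = 537.00 − 499.00 = 38.00.
Lower fence = Q1 − 1.5·IQR = 499.00 − 57.00 = 442.00.
Upper fence = Q3 + 1.5·IQR = 537.00 + 57.00 = 594.00.
598 > 594.00 → outlier.
All remaining values lie within [442.00, 594.00].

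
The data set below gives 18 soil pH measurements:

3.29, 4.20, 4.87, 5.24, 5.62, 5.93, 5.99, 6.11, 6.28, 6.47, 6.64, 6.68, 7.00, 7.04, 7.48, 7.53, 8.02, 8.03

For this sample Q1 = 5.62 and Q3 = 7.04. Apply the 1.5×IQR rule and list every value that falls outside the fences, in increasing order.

3.29

IQR = Q3 − Q1 = 7.04 − 5.62 = 1.42.
Lower fence = Q1 − 1.5·IQR = 5.62 − 2.13 = 3.49.
Upper fence = Q3 + 1.5·IQR = 7.04 + 2.13 = 9.17.
3.29 < 3.49 → outlier.
All remaining values lie within [3.49, 9.17].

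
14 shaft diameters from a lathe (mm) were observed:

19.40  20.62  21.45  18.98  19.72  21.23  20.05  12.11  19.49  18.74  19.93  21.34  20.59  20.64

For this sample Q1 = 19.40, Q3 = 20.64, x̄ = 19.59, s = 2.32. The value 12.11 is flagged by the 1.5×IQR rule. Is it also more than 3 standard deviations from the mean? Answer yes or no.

z = (12.11 − 19.59) / 2.32 = -3.22.
|z| = 3.22 > 3.

yes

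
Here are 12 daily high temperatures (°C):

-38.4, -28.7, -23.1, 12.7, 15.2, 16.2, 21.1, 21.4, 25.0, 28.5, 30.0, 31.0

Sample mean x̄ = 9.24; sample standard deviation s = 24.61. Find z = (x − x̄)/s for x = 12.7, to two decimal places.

z = (12.7 − 9.24) / 24.61 = 0.14.

0.14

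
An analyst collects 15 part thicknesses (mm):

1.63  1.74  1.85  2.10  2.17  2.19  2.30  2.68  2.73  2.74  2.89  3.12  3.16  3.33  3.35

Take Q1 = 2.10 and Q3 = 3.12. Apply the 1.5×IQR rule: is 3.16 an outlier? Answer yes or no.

no

IQR = Q3 − Q1 = 3.12 − 2.10 = 1.02.
Lower fence = Q1 − 1.5·IQR = 2.10 − 1.53 = 0.57.
Upper fence = Q3 + 1.5·IQR = 3.12 + 1.53 = 4.65.
3.16 lies within [0.57, 4.65].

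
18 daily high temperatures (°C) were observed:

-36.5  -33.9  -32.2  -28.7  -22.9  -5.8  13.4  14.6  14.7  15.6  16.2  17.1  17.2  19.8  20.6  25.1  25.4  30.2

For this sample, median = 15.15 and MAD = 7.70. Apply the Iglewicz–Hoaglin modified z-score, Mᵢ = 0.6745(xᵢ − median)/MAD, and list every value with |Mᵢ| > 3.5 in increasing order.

-36.5, -33.9, -32.2, -28.7

|Mᵢ| > 3.5 ⇔ |xᵢ − 15.15| > 3.5·7.70/0.6745 = 39.96.
So outliers lie outside [-24.81, 55.11].
-36.5: M = -4.52 → outlier.
-33.9: M = -4.30 → outlier.
-32.2: M = -4.15 → outlier.
-28.7: M = -3.84 → outlier.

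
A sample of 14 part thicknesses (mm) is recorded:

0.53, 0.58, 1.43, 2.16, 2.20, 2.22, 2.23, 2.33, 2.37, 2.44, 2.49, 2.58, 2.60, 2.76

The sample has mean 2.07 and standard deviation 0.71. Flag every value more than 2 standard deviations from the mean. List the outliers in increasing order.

Cutoffs at x̄ ± 2s: 2.07 ± 2·0.71 = [0.65, 3.49].
0.53: z = -2.17, |z| > 2 → outlier.
0.58: z = -2.10, |z| > 2 → outlier.
Every other value lies within [0.65, 3.49].

0.53, 0.58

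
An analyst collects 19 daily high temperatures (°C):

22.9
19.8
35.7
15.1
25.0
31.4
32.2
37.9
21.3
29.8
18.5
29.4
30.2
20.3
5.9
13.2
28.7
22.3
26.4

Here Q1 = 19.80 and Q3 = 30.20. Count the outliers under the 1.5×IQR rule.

IQR = 10.40; fences at 19.80 − 15.60 = 4.20 and 30.20 + 15.60 = 45.80.
Every value lies within the cutoffs.

0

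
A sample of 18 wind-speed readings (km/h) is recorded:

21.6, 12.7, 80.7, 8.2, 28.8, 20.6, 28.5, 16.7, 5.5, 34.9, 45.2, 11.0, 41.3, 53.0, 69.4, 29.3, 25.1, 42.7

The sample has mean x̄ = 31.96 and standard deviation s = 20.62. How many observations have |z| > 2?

1

Cutoffs: x̄ ± 2s = [-9.28, 73.20].
Outside the cutoffs: 80.7.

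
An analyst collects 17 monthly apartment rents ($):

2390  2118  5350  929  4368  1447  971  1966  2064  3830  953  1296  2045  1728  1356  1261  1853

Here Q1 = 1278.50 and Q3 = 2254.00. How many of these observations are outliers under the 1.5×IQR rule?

IQR = 975.50; fences at 1278.50 − 1463.25 = -184.75 and 2254.00 + 1463.25 = 3717.25.
Outside the cutoffs: 3830, 4368, 5350.

3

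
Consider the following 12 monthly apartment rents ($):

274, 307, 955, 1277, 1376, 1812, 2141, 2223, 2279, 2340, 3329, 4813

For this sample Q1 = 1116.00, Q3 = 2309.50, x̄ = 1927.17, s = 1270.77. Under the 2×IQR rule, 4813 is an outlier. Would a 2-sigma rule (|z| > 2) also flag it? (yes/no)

z = (4813 − 1927.17) / 1270.77 = 2.27.
|z| = 2.27 > 2.

yes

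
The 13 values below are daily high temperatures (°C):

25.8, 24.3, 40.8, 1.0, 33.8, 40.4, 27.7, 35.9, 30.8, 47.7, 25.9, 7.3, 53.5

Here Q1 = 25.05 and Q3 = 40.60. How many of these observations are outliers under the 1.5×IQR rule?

1

IQR = 15.55; fences at 25.05 − 23.325 = 1.725 and 40.60 + 23.325 = 63.925.
Outside the cutoffs: 1.0.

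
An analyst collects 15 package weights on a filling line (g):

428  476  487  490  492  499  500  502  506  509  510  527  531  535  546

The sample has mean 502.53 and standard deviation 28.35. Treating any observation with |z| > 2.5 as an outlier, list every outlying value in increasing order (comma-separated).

Cutoffs at x̄ ± 2.5s: 502.53 ± 2.5·28.35 = [431.655, 573.405].
428: z = -2.63, |z| > 2.5 → outlier.
Every other value lies within [431.655, 573.405].

428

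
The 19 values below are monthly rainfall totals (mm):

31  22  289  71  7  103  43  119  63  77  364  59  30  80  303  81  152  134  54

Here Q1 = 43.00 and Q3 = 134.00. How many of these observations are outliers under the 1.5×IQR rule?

IQR = 91.00; fences at 43.00 − 136.50 = -93.50 and 134.00 + 136.50 = 270.50.
Outside the cutoffs: 289, 303, 364.

3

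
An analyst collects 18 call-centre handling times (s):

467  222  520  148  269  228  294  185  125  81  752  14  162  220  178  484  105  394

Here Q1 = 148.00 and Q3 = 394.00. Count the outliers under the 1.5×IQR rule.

0

IQR = 246.00; fences at 148.00 − 369.00 = -221.00 and 394.00 + 369.00 = 763.00.
Every value lies within the cutoffs.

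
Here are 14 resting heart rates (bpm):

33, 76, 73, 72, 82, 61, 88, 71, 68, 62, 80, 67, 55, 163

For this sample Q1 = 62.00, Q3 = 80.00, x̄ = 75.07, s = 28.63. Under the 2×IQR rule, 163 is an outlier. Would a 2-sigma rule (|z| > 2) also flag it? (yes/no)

z = (163 − 75.07) / 28.63 = 3.07.
|z| = 3.07 > 2.

yes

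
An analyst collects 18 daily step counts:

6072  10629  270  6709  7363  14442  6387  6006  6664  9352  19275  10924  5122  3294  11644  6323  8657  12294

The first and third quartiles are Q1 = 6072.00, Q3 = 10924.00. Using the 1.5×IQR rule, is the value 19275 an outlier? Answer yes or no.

yes

IQR = Q3 − Q1 = 10924.00 − 6072.00 = 4852.00.
Lower fence = Q1 − 1.5·IQR = 6072.00 − 7278.00 = -1206.00.
Upper fence = Q3 + 1.5·IQR = 10924.00 + 7278.00 = 18202.00.
19275 lies above the upper fence.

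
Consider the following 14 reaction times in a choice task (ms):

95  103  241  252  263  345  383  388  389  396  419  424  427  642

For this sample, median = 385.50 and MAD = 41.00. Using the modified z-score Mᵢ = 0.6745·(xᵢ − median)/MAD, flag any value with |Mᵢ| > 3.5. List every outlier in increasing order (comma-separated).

|Mᵢ| > 3.5 ⇔ |xᵢ − 385.50| > 3.5·41.00/0.6745 = 212.75.
So outliers lie outside [172.75, 598.25].
95: M = -4.78 → outlier.
103: M = -4.65 → outlier.
642: M = 4.22 → outlier.

95, 103, 642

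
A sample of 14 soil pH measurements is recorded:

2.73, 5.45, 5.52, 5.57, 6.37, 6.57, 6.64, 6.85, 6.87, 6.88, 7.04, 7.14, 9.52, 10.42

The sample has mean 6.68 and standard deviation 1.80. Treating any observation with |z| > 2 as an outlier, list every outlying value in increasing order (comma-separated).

2.73, 10.42

Cutoffs at x̄ ± 2s: 6.68 ± 2·1.80 = [3.08, 10.28].
2.73: z = -2.19, |z| > 2 → outlier.
10.42: z = 2.08, |z| > 2 → outlier.
Every other value lies within [3.08, 10.28].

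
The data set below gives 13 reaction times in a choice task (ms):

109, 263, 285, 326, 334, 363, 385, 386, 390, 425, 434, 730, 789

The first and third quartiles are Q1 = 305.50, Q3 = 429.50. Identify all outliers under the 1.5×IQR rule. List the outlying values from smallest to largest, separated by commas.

109, 730, 789

IQR = Q3 − Q1 = 429.50 − 305.50 = 124.00.
Lower fence = Q1 − 1.5·IQR = 305.50 − 186.00 = 119.50.
Upper fence = Q3 + 1.5·IQR = 429.50 + 186.00 = 615.50.
109 < 119.50 → outlier.
730 > 615.50 → outlier.
789 > 615.50 → outlier.
All remaining values lie within [119.50, 615.50].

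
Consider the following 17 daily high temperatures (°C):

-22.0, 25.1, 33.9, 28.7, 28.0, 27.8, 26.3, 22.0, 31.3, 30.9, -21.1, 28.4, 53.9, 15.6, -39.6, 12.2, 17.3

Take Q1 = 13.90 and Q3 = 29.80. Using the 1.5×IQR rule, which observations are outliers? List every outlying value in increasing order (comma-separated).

-39.6, -22.0, -21.1, 53.9

IQR = Q3 − Q1 = 29.80 − 13.90 = 15.90.
Lower fence = Q1 − 1.5·IQR = 13.90 − 23.85 = -9.95.
Upper fence = Q3 + 1.5·IQR = 29.80 + 23.85 = 53.65.
-39.6 < -9.95 → outlier.
-22.0 < -9.95 → outlier.
-21.1 < -9.95 → outlier.
53.9 > 53.65 → outlier.
All remaining values lie within [-9.95, 53.65].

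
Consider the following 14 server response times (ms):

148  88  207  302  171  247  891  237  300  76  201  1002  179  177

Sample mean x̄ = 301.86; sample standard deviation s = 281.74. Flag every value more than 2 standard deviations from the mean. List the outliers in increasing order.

Cutoffs at x̄ ± 2s: 301.86 ± 2·281.74 = [-261.62, 865.34].
891: z = 2.09, |z| > 2 → outlier.
1002: z = 2.49, |z| > 2 → outlier.
Every other value lies within [-261.62, 865.34].

891, 1002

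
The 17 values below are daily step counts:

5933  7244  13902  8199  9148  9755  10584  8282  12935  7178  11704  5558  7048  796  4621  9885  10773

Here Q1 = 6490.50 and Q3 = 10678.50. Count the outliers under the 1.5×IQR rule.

IQR = 4188.00; fences at 6490.50 − 6282.00 = 208.50 and 10678.50 + 6282.00 = 16960.50.
Every value lies within the cutoffs.

0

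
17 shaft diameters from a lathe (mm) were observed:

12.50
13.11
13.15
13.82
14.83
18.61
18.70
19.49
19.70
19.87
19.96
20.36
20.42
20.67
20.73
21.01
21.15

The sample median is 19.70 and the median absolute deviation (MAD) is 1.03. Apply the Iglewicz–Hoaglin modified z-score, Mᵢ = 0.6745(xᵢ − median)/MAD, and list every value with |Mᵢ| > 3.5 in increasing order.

12.50, 13.11, 13.15, 13.82

|Mᵢ| > 3.5 ⇔ |xᵢ − 19.70| > 3.5·1.03/0.6745 = 5.34.
So outliers lie outside [14.36, 25.04].
12.50: M = -4.71 → outlier.
13.11: M = -4.32 → outlier.
13.15: M = -4.29 → outlier.
13.82: M = -3.85 → outlier.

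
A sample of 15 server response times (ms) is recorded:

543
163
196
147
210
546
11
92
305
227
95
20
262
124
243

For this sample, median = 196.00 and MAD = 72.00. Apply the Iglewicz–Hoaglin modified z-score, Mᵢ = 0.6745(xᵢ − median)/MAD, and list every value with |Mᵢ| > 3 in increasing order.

|Mᵢ| > 3 ⇔ |xᵢ − 196.00| > 3·72.00/0.6745 = 320.24.
So outliers lie outside [-124.24, 516.24].
543: M = 3.25 → outlier.
546: M = 3.28 → outlier.

543, 546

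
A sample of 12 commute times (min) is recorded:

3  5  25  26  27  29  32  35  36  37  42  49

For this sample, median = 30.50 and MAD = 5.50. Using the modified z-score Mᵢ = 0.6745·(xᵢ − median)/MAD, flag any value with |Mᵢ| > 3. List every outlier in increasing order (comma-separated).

|Mᵢ| > 3 ⇔ |xᵢ − 30.50| > 3·5.50/0.6745 = 24.46.
So outliers lie outside [6.04, 54.96].
3: M = -3.37 → outlier.
5: M = -3.13 → outlier.

3, 5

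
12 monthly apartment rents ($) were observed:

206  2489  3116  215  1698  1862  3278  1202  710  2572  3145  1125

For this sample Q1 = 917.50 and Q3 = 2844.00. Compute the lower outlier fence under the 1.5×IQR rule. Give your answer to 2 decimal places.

IQR = Q3 − Q1 = 2844.00 − 917.50 = 1926.50.
Lower fence = Q1 − 1.5·IQR = 917.50 − 2889.75 = -1972.25.
Upper fence = Q3 + 1.5·IQR = 2844.00 + 2889.75 = 5733.75.

-1972.25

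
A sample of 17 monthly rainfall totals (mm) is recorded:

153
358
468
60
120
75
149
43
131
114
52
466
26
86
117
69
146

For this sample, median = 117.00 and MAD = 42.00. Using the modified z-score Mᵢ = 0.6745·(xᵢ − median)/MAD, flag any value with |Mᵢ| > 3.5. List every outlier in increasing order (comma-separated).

358, 466, 468

|Mᵢ| > 3.5 ⇔ |xᵢ − 117.00| > 3.5·42.00/0.6745 = 217.94.
So outliers lie outside [-100.94, 334.94].
358: M = 3.87 → outlier.
466: M = 5.60 → outlier.
468: M = 5.64 → outlier.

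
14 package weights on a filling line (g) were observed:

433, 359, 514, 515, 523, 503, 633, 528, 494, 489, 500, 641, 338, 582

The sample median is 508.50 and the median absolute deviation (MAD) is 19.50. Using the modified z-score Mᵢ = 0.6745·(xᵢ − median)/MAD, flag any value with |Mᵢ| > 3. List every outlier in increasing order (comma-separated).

|Mᵢ| > 3 ⇔ |xᵢ − 508.50| > 3·19.50/0.6745 = 86.73.
So outliers lie outside [421.77, 595.23].
338: M = -5.90 → outlier.
359: M = -5.17 → outlier.
633: M = 4.31 → outlier.
641: M = 4.58 → outlier.

338, 359, 633, 641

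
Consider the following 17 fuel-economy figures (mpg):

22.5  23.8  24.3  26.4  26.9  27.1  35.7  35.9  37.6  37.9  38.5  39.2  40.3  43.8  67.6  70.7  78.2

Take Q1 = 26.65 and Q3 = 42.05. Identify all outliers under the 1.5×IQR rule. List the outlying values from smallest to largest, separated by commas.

IQR = Q3 − Q1 = 42.05 − 26.65 = 15.40.
Lower fence = Q1 − 1.5·IQR = 26.65 − 23.10 = 3.55.
Upper fence = Q3 + 1.5·IQR = 42.05 + 23.10 = 65.15.
67.6 > 65.15 → outlier.
70.7 > 65.15 → outlier.
78.2 > 65.15 → outlier.
All remaining values lie within [3.55, 65.15].

67.6, 70.7, 78.2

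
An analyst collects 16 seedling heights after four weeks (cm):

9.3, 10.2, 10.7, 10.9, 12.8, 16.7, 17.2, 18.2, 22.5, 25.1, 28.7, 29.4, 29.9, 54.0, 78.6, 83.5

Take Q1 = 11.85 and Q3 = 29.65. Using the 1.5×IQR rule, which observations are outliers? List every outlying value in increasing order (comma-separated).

78.6, 83.5

IQR = Q3 − Q1 = 29.65 − 11.85 = 17.80.
Lower fence = Q1 − 1.5·IQR = 11.85 − 26.70 = -14.85.
Upper fence = Q3 + 1.5·IQR = 29.65 + 26.70 = 56.35.
78.6 > 56.35 → outlier.
83.5 > 56.35 → outlier.
All remaining values lie within [-14.85, 56.35].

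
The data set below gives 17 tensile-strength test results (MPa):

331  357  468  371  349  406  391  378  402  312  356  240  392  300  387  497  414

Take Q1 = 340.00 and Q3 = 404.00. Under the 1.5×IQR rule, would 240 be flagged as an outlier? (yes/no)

yes

IQR = Q3 − Q1 = 404.00 − 340.00 = 64.00.
Lower fence = Q1 − 1.5·IQR = 340.00 − 96.00 = 244.00.
Upper fence = Q3 + 1.5·IQR = 404.00 + 96.00 = 500.00.
240 lies below the lower fence.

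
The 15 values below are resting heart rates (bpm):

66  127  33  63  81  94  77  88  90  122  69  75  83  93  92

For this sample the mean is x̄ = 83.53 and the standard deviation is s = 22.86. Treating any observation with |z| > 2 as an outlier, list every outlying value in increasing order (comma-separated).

33

Cutoffs at x̄ ± 2s: 83.53 ± 2·22.86 = [37.81, 129.25].
33: z = -2.21, |z| > 2 → outlier.
Every other value lies within [37.81, 129.25].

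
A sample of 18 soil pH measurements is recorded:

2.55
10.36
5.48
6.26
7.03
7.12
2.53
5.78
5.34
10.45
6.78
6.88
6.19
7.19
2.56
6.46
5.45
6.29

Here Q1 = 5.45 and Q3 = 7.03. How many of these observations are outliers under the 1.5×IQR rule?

5

IQR = 1.58; fences at 5.45 − 2.37 = 3.08 and 7.03 + 2.37 = 9.40.
Outside the cutoffs: 2.53, 2.55, 2.56, 10.36, 10.45.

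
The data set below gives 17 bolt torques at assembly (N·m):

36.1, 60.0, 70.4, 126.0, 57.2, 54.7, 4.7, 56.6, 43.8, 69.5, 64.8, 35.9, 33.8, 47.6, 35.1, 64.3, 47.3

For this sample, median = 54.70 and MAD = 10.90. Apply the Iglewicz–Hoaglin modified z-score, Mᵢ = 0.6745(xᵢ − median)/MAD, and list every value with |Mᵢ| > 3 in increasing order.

|Mᵢ| > 3 ⇔ |xᵢ − 54.70| > 3·10.90/0.6745 = 48.48.
So outliers lie outside [6.22, 103.18].
4.7: M = -3.09 → outlier.
126.0: M = 4.41 → outlier.

4.7, 126.0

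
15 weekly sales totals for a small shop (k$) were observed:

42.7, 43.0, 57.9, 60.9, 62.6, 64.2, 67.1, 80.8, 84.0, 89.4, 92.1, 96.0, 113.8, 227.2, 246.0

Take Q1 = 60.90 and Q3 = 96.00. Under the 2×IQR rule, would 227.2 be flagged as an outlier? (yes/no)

yes

IQR = Q3 − Q1 = 96.00 − 60.90 = 35.10.
Lower fence = Q1 − 2·IQR = 60.90 − 70.20 = -9.30.
Upper fence = Q3 + 2·IQR = 96.00 + 70.20 = 166.20.
227.2 lies above the upper fence.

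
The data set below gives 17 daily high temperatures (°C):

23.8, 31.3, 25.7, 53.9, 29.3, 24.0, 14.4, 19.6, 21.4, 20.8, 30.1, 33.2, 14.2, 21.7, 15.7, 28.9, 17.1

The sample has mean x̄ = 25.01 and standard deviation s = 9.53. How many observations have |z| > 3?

Cutoffs: x̄ ± 3s = [-3.58, 53.60].
Outside the cutoffs: 53.9.

1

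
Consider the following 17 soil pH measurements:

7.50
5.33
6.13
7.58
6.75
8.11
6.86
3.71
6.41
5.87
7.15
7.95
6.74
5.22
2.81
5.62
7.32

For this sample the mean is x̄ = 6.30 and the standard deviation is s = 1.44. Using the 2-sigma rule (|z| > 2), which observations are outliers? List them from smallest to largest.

2.81

Cutoffs at x̄ ± 2s: 6.30 ± 2·1.44 = [3.42, 9.18].
2.81: z = -2.42, |z| > 2 → outlier.
Every other value lies within [3.42, 9.18].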